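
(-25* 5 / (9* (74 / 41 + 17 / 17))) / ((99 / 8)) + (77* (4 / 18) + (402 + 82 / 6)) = 8860715 / 20493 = 432.38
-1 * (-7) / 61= 7 / 61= 0.11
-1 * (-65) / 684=65 / 684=0.10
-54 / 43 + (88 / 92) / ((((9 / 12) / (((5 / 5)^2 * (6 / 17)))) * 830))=-8758526 / 6977395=-1.26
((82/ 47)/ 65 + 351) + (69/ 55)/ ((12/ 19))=9490407/ 26884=353.01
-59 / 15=-3.93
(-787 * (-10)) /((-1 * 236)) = -3935 /118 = -33.35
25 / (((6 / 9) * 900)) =1 / 24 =0.04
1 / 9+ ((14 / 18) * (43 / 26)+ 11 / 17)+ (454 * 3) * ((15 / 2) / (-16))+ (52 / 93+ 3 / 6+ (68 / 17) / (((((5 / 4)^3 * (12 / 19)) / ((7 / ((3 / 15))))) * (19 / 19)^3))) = -4290155383 / 8221200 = -521.84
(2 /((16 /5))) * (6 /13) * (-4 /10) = -3 /26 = -0.12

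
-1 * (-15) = 15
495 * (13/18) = 715/2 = 357.50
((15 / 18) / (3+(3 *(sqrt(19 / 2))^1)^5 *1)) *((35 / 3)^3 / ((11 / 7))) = -24010000 / 43424717360211+1083451250 *sqrt(38) / 536107621731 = 0.01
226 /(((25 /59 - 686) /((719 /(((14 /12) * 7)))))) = -19174292 /660667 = -29.02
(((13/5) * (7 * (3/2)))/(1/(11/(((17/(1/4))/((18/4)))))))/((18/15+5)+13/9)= 243243/93568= 2.60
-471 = -471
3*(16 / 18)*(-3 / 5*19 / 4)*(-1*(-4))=-152 / 5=-30.40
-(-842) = 842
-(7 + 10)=-17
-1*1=-1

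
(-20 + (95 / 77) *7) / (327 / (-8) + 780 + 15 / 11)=-1000 / 65163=-0.02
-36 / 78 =-6 / 13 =-0.46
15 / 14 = 1.07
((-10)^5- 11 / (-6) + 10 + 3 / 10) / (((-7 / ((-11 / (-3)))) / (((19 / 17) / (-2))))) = -156730981 / 5355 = -29268.16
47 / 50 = 0.94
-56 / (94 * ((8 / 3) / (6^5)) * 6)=-13608 / 47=-289.53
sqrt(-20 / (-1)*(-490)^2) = 980*sqrt(5) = 2191.35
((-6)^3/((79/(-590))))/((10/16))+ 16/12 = 612028/237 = 2582.40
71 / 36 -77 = -2701 / 36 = -75.03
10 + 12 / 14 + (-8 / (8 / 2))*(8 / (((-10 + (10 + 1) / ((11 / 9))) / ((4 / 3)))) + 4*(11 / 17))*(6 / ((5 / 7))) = 87212 / 595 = 146.57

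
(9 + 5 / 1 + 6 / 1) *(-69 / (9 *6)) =-230 / 9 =-25.56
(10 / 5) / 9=2 / 9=0.22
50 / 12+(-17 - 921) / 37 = -4703 / 222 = -21.18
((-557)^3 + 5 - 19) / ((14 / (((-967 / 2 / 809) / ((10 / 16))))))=334212039338 / 28315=11803356.50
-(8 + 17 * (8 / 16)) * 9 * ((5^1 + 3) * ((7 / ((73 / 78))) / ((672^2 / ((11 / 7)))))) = -14157 / 457856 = -0.03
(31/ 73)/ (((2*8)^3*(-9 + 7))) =-31/ 598016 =-0.00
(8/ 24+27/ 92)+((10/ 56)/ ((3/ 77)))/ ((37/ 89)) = 19831/ 1702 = 11.65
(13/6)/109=13/654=0.02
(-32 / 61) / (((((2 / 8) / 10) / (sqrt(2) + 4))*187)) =-5120 / 11407 - 1280*sqrt(2) / 11407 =-0.61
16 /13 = 1.23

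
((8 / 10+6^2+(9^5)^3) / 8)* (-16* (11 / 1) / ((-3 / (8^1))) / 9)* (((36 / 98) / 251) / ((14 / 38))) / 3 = 983571351035184736 / 553455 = 1777147827800.25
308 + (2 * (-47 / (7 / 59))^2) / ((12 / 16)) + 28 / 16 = 246247061 / 588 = 418787.52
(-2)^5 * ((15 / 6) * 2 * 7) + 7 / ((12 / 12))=-1113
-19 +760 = 741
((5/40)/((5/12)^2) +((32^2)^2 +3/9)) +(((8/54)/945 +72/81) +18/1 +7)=133775520374/127575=1048602.94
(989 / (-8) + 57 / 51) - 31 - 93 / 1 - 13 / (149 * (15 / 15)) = -4996993 / 20264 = -246.59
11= 11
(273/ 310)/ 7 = 39/ 310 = 0.13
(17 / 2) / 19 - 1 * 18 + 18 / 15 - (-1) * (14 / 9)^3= -1743643 / 138510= -12.59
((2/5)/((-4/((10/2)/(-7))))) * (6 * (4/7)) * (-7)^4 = 588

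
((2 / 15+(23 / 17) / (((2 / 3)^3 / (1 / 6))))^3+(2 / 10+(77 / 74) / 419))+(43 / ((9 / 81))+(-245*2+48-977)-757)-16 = -1899557922617915953 / 1052922087936000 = -1804.08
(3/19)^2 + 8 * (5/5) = 2897/361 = 8.02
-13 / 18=-0.72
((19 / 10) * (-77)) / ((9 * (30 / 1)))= -1463 / 2700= -0.54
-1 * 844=-844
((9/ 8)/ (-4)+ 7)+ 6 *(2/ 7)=1889/ 224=8.43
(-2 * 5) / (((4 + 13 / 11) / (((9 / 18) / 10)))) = -11 / 114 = -0.10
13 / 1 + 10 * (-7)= -57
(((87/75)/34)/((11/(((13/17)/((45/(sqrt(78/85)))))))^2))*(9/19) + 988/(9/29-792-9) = -859626139078694/696653620059375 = -1.23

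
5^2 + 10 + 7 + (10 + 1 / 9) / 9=3493 / 81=43.12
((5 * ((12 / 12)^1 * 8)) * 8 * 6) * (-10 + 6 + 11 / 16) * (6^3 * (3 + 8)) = -15111360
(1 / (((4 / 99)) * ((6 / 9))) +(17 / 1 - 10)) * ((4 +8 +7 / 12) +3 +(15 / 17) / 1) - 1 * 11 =1167775 / 1632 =715.55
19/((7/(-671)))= -12749/7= -1821.29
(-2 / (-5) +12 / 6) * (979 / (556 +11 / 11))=11748 / 2785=4.22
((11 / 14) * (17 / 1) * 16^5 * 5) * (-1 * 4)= -1960837120 / 7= -280119588.57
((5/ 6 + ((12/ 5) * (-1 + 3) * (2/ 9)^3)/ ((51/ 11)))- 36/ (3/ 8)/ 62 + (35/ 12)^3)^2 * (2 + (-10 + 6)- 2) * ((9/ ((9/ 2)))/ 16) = -8784293787552326761/ 30227779069747200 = -290.60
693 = 693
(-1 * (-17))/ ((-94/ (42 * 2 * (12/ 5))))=-8568/ 235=-36.46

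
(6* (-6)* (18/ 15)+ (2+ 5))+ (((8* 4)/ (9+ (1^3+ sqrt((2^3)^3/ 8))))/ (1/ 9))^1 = -101/ 5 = -20.20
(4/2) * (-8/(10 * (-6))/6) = 2/45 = 0.04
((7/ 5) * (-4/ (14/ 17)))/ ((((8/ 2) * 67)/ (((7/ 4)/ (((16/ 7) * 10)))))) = -833/ 428800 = -0.00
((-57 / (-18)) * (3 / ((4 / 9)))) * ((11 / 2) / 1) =1881 / 16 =117.56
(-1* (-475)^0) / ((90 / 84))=-14 / 15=-0.93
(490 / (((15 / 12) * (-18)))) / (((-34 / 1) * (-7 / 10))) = -140 / 153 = -0.92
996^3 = 988047936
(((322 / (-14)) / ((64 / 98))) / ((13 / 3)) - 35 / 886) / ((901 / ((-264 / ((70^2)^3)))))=7095297 / 348836612852000000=0.00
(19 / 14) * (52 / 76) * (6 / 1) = 5.57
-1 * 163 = -163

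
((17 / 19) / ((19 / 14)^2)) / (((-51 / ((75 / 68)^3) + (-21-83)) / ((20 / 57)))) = -390468750 / 325319400053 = -0.00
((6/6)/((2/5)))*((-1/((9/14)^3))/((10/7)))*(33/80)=-26411/9720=-2.72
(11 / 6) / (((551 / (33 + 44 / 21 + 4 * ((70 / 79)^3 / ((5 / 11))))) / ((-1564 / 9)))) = -23.83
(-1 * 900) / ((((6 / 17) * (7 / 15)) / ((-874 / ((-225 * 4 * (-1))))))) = 37145 / 7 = 5306.43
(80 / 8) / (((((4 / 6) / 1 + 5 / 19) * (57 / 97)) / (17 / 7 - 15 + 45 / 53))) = -4218530 / 19663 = -214.54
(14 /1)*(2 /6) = 14 /3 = 4.67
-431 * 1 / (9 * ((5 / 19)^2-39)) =155591 / 126486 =1.23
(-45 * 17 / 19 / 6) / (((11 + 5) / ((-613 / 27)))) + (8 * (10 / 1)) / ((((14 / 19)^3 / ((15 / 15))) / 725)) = 272128120015 / 1876896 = 144988.39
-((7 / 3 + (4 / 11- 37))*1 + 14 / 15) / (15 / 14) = 31.15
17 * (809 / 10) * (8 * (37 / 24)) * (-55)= -5597471 / 6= -932911.83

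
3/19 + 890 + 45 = 17768/19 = 935.16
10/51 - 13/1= -653/51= -12.80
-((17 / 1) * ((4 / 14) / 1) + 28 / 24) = -253 / 42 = -6.02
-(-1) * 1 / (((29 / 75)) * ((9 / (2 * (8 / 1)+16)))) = 800 / 87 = 9.20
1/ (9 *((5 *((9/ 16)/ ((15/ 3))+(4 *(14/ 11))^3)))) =21296/ 126551331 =0.00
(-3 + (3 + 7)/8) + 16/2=25/4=6.25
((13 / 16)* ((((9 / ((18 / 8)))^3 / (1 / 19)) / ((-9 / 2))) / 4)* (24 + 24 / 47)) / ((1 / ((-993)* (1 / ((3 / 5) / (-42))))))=-93516091.91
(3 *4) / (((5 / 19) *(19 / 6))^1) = 72 / 5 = 14.40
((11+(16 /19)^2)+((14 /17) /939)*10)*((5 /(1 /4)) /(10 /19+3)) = 1350522820 /20320899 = 66.46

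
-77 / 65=-1.18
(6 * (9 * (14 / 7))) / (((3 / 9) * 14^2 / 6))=9.92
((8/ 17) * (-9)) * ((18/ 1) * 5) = -6480/ 17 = -381.18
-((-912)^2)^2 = -691798081536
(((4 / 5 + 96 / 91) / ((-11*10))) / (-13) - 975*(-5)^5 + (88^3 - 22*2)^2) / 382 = 151063741798144597 / 124274150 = 1215568497.54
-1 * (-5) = 5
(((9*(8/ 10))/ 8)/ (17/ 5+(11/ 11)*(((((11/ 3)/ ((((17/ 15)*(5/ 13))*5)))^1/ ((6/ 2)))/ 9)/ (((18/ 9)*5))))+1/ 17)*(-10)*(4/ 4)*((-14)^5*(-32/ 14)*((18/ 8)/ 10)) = -1187445321216/ 1328941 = -893527.49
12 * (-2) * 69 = -1656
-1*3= -3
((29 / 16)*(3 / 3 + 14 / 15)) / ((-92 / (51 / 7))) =-14297 / 51520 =-0.28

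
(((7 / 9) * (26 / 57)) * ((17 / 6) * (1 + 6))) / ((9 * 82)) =10829 / 1135782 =0.01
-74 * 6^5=-575424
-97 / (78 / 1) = -97 / 78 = -1.24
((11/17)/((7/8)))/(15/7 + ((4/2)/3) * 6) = 88/731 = 0.12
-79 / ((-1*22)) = 79 / 22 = 3.59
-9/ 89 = -0.10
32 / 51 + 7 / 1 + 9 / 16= 6683 / 816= 8.19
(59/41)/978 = 59/40098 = 0.00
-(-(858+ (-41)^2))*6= 15234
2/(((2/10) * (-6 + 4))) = -5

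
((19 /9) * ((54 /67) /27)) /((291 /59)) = 2242 /175473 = 0.01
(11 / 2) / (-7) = -11 / 14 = -0.79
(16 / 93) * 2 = 0.34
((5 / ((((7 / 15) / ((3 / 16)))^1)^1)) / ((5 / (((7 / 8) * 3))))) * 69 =72.77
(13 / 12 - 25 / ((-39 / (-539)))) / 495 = -53731 / 77220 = -0.70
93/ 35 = 2.66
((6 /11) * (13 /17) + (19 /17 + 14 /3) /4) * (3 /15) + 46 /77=76187 /78540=0.97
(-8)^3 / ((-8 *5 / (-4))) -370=-2106 / 5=-421.20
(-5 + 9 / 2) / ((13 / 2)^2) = -0.01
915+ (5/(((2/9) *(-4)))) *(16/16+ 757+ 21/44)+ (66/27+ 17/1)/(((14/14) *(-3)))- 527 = -36922243/9504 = -3884.92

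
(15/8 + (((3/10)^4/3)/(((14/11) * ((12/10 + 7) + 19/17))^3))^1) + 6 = 23897830193/3034644480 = 7.88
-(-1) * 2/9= 2/9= 0.22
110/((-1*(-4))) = 55/2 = 27.50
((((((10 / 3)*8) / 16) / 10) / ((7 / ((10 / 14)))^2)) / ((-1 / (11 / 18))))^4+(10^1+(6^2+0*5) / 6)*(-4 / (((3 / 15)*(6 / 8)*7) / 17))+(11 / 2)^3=-869.82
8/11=0.73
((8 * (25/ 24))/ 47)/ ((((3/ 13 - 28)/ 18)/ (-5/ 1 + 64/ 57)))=143650/ 322373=0.45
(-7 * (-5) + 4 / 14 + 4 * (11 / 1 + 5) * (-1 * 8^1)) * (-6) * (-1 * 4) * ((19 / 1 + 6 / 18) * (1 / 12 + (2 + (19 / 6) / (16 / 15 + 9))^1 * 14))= -22786944764 / 3171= -7186043.76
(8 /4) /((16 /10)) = 1.25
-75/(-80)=15/16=0.94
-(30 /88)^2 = -225 /1936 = -0.12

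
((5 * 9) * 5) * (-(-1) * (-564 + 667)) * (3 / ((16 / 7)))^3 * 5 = 1073118375 / 4096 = 261991.79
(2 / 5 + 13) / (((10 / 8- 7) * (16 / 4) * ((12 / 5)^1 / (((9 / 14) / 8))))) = -201 / 10304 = -0.02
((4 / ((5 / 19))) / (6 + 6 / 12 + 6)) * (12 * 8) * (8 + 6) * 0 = 0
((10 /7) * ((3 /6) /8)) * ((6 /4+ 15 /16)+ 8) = 835 /896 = 0.93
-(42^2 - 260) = -1504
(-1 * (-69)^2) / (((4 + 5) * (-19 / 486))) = 257094 / 19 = 13531.26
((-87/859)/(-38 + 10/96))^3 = 72825163776/3814851076285946761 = 0.00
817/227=3.60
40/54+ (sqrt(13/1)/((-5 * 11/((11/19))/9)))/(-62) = 9 * sqrt(13)/5890+ 20/27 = 0.75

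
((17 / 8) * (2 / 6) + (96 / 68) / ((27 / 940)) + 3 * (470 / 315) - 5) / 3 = 422701 / 25704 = 16.44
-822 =-822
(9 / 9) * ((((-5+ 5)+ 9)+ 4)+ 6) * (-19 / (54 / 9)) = -361 / 6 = -60.17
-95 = -95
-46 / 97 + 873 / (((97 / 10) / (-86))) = -750826 / 97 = -7740.47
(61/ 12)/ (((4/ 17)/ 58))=30073/ 24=1253.04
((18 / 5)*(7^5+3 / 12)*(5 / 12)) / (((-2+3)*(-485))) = -201687 / 3880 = -51.98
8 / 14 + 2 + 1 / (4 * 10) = 727 / 280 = 2.60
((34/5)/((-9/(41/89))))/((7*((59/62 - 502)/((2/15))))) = 172856/13063609125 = 0.00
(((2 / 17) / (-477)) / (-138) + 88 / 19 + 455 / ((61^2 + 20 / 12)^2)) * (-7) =-42988388005651291 / 1325930628197376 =-32.42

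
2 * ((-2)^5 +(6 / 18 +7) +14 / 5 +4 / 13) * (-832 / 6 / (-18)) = -134528 / 405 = -332.17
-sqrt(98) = -9.90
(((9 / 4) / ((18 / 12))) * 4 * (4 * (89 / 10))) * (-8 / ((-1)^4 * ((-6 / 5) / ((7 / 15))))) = 9968 / 15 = 664.53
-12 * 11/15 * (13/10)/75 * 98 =-14.95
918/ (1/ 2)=1836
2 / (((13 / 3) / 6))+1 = 49 / 13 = 3.77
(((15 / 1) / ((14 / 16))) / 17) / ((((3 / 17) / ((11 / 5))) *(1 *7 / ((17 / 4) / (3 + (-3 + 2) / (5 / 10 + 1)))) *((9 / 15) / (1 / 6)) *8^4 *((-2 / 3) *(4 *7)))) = -0.00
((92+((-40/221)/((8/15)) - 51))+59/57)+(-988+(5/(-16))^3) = -48828331745/51597312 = -946.33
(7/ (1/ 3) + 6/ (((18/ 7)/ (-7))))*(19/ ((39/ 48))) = 4256/ 39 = 109.13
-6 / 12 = -1 / 2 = -0.50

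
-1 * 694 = -694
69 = 69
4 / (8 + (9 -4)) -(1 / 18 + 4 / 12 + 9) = -2125 / 234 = -9.08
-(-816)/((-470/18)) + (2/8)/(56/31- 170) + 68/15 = -43651719/1633720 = -26.72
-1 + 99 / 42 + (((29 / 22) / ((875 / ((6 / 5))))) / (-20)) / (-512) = 668800087 / 492800000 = 1.36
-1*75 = -75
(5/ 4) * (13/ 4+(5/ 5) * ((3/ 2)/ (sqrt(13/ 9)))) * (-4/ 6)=-65/ 24 - 15 * sqrt(13)/ 52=-3.75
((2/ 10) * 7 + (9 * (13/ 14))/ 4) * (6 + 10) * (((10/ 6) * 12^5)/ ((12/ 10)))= 135060480/ 7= 19294354.29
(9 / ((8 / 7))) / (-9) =-7 / 8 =-0.88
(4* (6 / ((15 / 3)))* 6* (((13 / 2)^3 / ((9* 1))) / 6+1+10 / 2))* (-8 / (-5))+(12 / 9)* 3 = 38612 / 75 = 514.83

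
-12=-12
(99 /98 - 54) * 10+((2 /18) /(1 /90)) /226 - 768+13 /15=-107721259 /83055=-1296.99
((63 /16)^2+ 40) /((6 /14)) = 99463 /768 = 129.51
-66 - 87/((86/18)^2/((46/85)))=-10697052/157165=-68.06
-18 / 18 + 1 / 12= -11 / 12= -0.92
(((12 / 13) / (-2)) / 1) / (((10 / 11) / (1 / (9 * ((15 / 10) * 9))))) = -0.00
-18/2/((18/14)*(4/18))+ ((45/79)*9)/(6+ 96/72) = -26766/869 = -30.80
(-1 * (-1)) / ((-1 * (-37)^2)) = -0.00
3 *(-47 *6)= -846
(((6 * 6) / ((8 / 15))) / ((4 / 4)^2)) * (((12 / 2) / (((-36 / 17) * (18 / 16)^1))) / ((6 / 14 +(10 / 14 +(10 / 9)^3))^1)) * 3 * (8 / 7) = -185895 / 802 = -231.79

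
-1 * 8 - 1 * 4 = -12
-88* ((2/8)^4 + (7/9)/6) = -10153/864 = -11.75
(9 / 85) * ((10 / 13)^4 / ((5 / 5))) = 18000 / 485537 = 0.04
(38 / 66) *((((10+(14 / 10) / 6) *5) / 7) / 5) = 5833 / 6930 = 0.84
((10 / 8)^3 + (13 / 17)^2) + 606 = 11255517 / 18496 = 608.54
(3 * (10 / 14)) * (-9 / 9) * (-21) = 45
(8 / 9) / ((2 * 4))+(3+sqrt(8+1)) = 6.11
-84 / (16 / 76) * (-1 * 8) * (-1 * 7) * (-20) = 446880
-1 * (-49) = 49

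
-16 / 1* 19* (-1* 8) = 2432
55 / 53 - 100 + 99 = 2 / 53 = 0.04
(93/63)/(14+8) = 31/462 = 0.07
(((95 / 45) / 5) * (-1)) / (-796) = 19 / 35820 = 0.00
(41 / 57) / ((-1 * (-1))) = 41 / 57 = 0.72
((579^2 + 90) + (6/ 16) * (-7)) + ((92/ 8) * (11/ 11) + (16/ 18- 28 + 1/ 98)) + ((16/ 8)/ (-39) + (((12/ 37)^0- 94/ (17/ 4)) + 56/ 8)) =261428298863/ 779688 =335298.61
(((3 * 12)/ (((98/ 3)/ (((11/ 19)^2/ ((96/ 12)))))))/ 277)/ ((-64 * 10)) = -3267/ 12543623680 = -0.00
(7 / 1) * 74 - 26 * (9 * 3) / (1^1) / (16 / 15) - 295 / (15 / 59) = -31211 / 24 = -1300.46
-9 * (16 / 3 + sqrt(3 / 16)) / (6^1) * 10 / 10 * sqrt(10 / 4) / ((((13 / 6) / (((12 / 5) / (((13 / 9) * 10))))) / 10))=-2592 * sqrt(10) / 845 - 243 * sqrt(30) / 1690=-10.49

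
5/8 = 0.62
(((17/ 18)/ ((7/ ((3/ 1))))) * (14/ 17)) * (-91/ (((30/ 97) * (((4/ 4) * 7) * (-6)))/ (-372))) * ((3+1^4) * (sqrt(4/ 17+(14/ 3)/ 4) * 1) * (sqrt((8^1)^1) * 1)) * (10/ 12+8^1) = -8287292 * sqrt(7293)/ 6885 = -102792.59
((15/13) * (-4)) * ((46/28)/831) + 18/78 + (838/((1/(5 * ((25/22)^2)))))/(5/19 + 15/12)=250856707371/70151081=3575.95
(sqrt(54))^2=54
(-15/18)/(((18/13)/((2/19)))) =-65/1026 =-0.06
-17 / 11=-1.55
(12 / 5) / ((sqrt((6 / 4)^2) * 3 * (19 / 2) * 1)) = 16 / 285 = 0.06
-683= -683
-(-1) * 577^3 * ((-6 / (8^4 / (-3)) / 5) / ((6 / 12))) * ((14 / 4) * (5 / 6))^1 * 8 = 4034100693 / 512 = 7879102.92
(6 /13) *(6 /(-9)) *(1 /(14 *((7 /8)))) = -16 /637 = -0.03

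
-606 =-606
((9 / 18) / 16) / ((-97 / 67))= -67 / 3104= -0.02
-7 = -7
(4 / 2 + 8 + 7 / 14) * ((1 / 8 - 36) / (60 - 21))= -2009 / 208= -9.66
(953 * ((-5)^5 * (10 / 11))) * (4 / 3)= -119125000 / 33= -3609848.48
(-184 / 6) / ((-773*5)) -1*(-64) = 742172 / 11595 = 64.01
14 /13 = 1.08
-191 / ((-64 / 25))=4775 / 64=74.61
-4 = -4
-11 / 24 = -0.46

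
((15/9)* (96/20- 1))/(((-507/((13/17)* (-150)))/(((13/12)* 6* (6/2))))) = 475/17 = 27.94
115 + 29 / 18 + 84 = 3611 / 18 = 200.61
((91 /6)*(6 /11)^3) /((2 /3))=4914 /1331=3.69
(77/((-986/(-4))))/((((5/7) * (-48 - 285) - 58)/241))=-259798/1021003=-0.25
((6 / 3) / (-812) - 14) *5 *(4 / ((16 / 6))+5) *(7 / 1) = -369525 / 116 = -3185.56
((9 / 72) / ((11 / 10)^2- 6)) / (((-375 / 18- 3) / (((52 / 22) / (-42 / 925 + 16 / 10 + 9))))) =138750 / 565853717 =0.00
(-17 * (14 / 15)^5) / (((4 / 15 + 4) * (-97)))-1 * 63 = -618453031 / 9821250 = -62.97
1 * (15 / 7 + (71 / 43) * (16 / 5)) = 11177 / 1505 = 7.43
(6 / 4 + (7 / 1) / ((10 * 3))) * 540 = 936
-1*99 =-99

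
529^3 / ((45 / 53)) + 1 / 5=7845902126 / 45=174353380.58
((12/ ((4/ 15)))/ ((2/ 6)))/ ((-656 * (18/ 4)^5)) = -10/ 89667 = -0.00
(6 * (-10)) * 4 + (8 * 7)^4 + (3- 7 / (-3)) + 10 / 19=560552926 / 57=9834261.86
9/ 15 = 3/ 5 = 0.60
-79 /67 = -1.18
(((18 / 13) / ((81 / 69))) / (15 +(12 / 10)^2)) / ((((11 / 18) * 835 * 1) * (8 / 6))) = 0.00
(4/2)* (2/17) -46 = -778/17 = -45.76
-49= -49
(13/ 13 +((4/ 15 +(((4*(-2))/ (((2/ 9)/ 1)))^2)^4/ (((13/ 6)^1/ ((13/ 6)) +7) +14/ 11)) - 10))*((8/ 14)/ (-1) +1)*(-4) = -310322089811252/ 595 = -521549730775.21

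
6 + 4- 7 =3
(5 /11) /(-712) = -5 /7832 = -0.00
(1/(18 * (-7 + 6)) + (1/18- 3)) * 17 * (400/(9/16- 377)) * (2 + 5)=2284800/6023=379.35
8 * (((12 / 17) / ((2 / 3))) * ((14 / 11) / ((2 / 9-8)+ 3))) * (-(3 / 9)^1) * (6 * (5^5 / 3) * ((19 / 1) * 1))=718200000 / 8041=89317.25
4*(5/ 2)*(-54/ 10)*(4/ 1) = -216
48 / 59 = 0.81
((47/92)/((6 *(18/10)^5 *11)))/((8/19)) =2790625/2868364224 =0.00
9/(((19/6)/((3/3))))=54/19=2.84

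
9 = 9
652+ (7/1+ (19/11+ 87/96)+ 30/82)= 9553975/14432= 662.00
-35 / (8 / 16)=-70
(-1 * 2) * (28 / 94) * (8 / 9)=-224 / 423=-0.53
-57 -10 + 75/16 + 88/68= -61.02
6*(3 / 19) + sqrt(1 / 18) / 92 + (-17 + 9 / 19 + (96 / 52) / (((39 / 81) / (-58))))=-764120 / 3211 + sqrt(2) / 552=-237.97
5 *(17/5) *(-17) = -289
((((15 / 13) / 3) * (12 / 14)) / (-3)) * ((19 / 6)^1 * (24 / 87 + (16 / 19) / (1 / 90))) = -16120 / 609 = -26.47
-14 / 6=-7 / 3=-2.33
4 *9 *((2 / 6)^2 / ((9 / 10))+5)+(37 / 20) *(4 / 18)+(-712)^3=-32484954883 / 90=-360943943.14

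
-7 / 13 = -0.54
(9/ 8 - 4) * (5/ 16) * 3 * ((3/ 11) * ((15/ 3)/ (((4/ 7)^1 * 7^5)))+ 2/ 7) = -10418655/ 13522432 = -0.77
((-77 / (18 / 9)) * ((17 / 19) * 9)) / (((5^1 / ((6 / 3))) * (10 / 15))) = -186.02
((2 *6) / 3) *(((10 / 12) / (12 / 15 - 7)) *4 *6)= -400 / 31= -12.90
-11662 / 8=-5831 / 4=-1457.75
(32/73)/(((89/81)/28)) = 72576/6497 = 11.17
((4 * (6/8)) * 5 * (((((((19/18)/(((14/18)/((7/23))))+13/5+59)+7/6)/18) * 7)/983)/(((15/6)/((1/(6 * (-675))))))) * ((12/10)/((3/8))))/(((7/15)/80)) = -0.02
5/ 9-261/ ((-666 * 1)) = 631/ 666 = 0.95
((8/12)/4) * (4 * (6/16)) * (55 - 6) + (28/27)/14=1331/108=12.32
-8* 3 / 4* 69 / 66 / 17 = -69 / 187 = -0.37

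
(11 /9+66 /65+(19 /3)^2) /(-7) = -8258 /1365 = -6.05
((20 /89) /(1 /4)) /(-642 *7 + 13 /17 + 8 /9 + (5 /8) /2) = -195840 /978688411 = -0.00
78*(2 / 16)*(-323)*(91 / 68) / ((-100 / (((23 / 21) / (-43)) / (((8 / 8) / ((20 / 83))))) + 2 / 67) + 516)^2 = -160127114511 / 10735543525051024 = -0.00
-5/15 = -1/3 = -0.33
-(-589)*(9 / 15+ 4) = 13547 / 5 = 2709.40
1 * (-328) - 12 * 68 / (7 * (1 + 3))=-2500 / 7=-357.14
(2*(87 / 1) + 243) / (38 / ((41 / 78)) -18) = 5699 / 742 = 7.68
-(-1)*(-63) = -63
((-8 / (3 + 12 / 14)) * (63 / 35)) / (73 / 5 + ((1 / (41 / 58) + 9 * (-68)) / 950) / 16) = -3489920 / 13610529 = -0.26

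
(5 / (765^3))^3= 1 / 717865204717802297390625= 0.00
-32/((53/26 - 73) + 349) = -832/7229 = -0.12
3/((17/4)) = 12/17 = 0.71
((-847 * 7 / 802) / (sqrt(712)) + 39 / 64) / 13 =3 / 64 - 5929 * sqrt(178) / 3711656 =0.03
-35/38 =-0.92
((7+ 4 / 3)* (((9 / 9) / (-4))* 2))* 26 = -325 / 3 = -108.33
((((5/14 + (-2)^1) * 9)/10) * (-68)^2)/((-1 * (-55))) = -239292/1925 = -124.31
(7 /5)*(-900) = -1260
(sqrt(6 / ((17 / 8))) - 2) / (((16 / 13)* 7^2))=-13 / 392+ 13* sqrt(51) / 3332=-0.01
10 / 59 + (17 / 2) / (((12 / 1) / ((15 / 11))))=5895 / 5192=1.14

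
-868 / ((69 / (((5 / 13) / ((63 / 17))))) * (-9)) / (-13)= -10540 / 944541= -0.01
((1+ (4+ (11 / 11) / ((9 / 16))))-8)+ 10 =79 / 9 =8.78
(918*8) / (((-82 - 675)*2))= -3672 / 757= -4.85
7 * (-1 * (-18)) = 126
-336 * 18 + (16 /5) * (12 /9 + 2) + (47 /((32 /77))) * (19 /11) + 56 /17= -9528751 /1632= -5838.70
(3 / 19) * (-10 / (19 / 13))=-390 / 361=-1.08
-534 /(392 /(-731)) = 195177 /196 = 995.80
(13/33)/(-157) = -0.00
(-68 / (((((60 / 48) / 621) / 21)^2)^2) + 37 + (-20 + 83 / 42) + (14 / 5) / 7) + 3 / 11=-232613241458808104297831 / 288750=-805586983407127633.93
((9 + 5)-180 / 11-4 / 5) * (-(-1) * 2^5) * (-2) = 11136 / 55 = 202.47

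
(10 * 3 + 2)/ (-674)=-16/ 337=-0.05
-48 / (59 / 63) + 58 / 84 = -125297 / 2478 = -50.56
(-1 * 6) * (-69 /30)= 69 /5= 13.80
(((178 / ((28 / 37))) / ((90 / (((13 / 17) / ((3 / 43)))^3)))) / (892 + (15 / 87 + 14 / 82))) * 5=683925834468383 / 35467029459792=19.28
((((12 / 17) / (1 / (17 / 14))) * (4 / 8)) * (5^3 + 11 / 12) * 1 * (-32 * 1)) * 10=-120880 / 7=-17268.57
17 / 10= 1.70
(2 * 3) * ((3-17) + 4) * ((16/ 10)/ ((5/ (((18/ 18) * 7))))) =-672/ 5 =-134.40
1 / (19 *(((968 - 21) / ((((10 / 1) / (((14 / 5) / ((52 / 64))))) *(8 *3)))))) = 975 / 251902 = 0.00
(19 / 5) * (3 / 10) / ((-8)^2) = 57 / 3200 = 0.02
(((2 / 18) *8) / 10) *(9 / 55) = 4 / 275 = 0.01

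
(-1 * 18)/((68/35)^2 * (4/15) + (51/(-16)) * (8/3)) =661500/275383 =2.40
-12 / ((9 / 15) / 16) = -320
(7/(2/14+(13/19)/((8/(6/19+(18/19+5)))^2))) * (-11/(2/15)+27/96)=-1768510842/1727627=-1023.66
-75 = -75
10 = 10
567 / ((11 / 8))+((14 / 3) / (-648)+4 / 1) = 4451683 / 10692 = 416.36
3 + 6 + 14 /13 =10.08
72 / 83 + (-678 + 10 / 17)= -954604 / 1411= -676.54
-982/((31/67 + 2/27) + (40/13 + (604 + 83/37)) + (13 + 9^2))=-1.40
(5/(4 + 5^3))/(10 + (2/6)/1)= 5/1333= 0.00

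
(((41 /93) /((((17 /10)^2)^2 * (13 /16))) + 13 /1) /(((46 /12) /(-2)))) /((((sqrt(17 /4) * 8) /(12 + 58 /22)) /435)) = -365195031915 * sqrt(17) /572202371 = -2631.48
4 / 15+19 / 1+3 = 334 / 15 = 22.27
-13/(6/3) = -13/2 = -6.50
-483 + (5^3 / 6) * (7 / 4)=-10717 / 24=-446.54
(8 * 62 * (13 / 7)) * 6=38688 / 7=5526.86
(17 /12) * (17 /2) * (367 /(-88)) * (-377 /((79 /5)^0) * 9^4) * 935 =7433151182145 /64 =116142987221.02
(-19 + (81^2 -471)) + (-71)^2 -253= 10859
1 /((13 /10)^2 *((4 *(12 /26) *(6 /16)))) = 100 /117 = 0.85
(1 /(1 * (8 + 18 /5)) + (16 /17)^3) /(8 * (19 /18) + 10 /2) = 2359197 /34479434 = 0.07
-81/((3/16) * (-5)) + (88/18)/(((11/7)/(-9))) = 292/5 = 58.40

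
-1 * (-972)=972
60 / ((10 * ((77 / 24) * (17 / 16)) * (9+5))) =1152 / 9163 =0.13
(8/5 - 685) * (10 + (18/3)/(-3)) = -27336/5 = -5467.20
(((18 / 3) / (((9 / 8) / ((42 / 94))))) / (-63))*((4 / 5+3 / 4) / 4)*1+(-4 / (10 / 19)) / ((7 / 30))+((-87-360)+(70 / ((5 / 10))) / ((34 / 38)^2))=-1303733908 / 4278645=-304.71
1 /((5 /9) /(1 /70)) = 9 /350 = 0.03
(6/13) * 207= 1242/13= 95.54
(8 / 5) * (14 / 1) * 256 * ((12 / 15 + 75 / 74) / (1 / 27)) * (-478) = -124148699136 / 925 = -134214809.88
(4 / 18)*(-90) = -20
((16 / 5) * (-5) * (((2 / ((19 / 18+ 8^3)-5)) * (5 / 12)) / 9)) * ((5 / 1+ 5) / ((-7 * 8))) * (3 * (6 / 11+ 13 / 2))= 50 / 4543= 0.01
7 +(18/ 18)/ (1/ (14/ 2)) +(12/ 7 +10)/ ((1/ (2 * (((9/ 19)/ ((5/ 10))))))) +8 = 5878/ 133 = 44.20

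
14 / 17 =0.82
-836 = -836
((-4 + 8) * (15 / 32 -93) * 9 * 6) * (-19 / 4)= 1518993 / 16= 94937.06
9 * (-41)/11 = -369/11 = -33.55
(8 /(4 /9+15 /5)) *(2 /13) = 144 /403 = 0.36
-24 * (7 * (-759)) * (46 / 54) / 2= 162932 / 3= 54310.67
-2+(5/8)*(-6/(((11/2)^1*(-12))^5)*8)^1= -417444187/208722096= -2.00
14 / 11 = 1.27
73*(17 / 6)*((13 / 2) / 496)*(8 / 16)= 1.36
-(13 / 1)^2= -169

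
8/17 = 0.47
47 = 47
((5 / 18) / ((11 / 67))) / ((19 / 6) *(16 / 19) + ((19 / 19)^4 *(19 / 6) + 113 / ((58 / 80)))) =1943 / 185691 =0.01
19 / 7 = 2.71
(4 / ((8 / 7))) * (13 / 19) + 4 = 243 / 38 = 6.39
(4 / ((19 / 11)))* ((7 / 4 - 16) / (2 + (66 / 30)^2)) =-275 / 57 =-4.82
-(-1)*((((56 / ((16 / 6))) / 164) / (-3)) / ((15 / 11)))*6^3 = -1386 / 205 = -6.76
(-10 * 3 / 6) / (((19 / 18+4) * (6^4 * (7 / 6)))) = -0.00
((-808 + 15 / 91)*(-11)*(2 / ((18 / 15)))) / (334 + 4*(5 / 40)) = 8086430 / 182637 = 44.28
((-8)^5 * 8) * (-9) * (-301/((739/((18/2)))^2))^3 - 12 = -36147536689257082668/162879576091729561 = -221.93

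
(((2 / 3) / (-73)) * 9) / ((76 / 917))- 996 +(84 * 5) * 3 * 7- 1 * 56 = 21545681 / 2774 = 7767.01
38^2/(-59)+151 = 7465/59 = 126.53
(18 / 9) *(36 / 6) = 12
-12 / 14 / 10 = -3 / 35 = -0.09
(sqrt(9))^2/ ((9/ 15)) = 15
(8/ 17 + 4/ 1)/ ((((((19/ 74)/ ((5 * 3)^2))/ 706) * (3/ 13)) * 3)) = 67917200/ 17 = 3995129.41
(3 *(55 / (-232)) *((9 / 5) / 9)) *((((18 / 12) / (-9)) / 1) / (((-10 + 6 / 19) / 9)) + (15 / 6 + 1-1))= -32241 / 85376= -0.38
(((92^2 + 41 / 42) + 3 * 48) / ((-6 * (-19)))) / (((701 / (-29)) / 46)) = -241171859 / 1678194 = -143.71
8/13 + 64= 64.62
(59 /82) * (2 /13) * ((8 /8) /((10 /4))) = 118 /2665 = 0.04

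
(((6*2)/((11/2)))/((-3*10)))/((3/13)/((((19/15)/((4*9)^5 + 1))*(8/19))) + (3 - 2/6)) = -1248/448961409985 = -0.00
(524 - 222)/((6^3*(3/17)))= 2567/324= 7.92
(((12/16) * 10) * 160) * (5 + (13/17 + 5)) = 219600/17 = 12917.65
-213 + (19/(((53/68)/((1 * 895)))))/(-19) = -1361.30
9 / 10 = 0.90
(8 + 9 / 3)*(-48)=-528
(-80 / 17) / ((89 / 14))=-1120 / 1513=-0.74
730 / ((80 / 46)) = 1679 / 4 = 419.75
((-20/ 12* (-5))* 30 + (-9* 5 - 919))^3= -363994344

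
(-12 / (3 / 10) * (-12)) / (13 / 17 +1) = 272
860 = 860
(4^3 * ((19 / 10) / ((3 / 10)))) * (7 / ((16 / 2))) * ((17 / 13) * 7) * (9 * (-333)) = -126489384 / 13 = -9729952.62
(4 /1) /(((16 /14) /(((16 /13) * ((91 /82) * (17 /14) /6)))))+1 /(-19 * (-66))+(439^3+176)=4349865838513 /51414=84604695.97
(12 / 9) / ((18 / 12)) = 8 / 9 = 0.89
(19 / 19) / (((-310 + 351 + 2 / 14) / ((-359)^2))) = 902167 / 288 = 3132.52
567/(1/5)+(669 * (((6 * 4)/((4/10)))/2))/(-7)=-225/7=-32.14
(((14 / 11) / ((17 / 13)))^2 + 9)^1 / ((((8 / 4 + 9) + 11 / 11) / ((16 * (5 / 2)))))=33.16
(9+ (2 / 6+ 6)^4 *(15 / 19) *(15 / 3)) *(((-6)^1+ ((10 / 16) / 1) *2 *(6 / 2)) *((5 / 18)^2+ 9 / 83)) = -428522269 / 161352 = -2655.82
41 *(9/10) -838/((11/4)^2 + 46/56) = -592069/9390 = -63.05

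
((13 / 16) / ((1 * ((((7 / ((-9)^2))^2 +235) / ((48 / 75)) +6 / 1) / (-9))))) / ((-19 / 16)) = 236196 / 14314657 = 0.02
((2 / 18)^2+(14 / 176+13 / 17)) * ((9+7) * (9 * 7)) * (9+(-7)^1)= 2906372 / 1683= 1726.90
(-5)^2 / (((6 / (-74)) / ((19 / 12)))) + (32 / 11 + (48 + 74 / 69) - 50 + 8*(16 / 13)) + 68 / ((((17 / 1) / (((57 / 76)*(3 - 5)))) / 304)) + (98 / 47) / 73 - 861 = -1284275056685 / 406244124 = -3161.34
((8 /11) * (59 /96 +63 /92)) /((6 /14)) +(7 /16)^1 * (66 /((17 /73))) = 39079873 /309672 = 126.20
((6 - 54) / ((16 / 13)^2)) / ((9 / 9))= -507 / 16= -31.69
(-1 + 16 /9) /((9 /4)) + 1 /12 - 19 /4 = -350 /81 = -4.32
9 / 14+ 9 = 135 / 14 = 9.64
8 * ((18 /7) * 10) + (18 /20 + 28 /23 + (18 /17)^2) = 97223641 /465290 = 208.95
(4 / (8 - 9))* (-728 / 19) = 2912 / 19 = 153.26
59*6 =354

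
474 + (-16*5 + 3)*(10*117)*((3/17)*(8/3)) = -41921.29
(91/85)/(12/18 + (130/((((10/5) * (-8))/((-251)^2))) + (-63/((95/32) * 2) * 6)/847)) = -5021016/2400708606797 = -0.00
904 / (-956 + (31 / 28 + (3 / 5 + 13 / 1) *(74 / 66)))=-4176480 / 4341157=-0.96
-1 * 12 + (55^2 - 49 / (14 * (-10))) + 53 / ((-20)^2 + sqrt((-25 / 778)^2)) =3751484351 / 1244900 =3013.48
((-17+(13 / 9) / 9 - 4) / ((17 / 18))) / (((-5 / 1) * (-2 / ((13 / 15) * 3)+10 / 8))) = 175552 / 19125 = 9.18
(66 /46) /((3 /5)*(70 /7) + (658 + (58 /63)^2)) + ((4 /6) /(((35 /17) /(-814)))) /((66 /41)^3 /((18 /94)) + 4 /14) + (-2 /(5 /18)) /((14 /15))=-26673135446692067 /1357046154262932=-19.66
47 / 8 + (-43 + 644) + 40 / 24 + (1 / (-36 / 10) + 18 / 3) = 44227 / 72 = 614.26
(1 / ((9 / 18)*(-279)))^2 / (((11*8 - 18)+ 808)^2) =1 / 15001595361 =0.00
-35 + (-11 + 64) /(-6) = -263 /6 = -43.83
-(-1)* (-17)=-17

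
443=443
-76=-76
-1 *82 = -82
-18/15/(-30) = 1/25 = 0.04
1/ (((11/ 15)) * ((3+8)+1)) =5/ 44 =0.11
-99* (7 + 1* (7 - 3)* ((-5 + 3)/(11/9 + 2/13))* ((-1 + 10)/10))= -140877/805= -175.00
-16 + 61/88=-1347/88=-15.31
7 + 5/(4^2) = 117/16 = 7.31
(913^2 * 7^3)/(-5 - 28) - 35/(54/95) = -467862871/54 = -8664127.24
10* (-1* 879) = -8790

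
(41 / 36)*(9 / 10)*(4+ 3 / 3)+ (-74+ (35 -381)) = -3319 / 8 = -414.88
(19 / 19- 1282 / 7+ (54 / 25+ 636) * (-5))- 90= -121203 / 35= -3462.94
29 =29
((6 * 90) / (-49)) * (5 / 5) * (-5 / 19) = 2700 / 931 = 2.90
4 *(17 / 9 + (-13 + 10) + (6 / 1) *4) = 824 / 9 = 91.56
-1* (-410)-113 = 297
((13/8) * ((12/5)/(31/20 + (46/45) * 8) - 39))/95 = -882141/1330760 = -0.66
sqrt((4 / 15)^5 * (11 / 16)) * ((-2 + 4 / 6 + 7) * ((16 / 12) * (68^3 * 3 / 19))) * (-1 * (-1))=171051008 * sqrt(165) / 192375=11421.39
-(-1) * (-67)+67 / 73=-66.08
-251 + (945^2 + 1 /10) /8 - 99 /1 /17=151464987 /1360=111371.31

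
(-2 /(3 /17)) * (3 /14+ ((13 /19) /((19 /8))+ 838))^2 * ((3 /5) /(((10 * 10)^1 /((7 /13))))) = -25743.77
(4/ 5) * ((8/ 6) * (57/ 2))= 152/ 5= 30.40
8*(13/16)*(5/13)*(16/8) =5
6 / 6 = 1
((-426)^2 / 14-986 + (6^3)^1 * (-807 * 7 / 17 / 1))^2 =50638537637776 / 14161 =3575915375.88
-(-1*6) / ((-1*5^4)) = -6 / 625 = -0.01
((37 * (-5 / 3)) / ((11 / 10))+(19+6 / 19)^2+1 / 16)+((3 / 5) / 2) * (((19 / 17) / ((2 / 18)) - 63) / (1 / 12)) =126.51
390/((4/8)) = 780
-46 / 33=-1.39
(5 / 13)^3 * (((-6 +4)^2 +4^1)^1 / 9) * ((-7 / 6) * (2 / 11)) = -7000 / 652509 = -0.01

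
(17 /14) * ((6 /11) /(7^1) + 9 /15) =4437 /5390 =0.82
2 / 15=0.13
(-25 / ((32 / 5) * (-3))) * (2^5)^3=128000 / 3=42666.67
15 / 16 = 0.94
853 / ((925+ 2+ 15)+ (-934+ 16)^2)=0.00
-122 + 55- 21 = -88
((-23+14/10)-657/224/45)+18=-821/224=-3.67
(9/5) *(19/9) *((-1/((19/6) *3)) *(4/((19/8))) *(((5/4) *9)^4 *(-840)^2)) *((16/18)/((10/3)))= -38578680000/19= -2030456842.11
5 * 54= 270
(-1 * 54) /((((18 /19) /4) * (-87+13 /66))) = 15048 /5729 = 2.63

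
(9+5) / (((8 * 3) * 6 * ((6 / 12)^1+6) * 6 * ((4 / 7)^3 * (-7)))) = -343 / 179712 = -0.00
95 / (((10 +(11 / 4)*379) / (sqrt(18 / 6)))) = 380*sqrt(3) / 4209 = 0.16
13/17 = 0.76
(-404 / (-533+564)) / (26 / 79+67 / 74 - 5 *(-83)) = -2361784 / 75432517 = -0.03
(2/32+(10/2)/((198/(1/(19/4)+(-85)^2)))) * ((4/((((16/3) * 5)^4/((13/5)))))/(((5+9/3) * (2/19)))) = 642685797/144179200000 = 0.00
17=17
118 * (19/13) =2242/13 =172.46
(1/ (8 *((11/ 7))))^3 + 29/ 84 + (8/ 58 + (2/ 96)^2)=602736455/ 1245049344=0.48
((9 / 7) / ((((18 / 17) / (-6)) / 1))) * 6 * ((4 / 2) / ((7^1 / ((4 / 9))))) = -272 / 49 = -5.55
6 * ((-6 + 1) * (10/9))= -100/3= -33.33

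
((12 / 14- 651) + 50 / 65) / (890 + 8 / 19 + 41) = -0.70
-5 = -5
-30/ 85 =-0.35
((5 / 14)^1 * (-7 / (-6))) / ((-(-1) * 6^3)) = 5 / 2592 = 0.00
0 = 0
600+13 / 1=613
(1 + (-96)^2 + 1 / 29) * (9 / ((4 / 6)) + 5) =4944939 / 29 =170515.14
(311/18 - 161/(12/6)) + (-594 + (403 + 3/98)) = -224197/882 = -254.19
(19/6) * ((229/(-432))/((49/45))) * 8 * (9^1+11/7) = -804935/6174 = -130.37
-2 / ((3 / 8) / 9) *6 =-288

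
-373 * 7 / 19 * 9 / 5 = -23499 / 95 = -247.36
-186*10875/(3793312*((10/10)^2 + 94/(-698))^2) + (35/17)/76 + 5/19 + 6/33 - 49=-49.24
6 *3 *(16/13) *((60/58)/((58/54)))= 233280/10933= 21.34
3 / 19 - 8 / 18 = -49 / 171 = -0.29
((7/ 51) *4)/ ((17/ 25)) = 700/ 867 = 0.81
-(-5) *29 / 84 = 145 / 84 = 1.73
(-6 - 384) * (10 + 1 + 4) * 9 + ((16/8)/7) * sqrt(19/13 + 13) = -52650 + 4 * sqrt(611)/91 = -52648.91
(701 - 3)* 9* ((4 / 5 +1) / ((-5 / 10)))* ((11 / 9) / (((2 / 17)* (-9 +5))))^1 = 587367 / 10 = 58736.70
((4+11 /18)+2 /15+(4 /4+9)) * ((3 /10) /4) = 1327 /1200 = 1.11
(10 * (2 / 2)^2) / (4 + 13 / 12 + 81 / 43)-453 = -451.56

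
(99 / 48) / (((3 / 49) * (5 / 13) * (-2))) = -7007 / 160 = -43.79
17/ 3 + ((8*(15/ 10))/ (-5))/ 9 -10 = -23/ 5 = -4.60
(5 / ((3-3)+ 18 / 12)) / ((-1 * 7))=-10 / 21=-0.48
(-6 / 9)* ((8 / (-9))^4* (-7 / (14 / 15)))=20480 / 6561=3.12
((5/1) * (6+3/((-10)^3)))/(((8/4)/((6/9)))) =1999/200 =10.00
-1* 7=-7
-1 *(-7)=7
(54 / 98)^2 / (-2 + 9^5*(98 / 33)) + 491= 2273977004611 / 4631317712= 491.00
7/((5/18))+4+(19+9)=286/5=57.20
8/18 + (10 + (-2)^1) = 8.44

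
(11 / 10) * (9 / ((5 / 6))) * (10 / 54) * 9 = 19.80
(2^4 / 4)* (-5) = -20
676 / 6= 338 / 3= 112.67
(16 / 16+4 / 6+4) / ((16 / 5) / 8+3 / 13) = 1105 / 123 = 8.98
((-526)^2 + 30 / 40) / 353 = 1106707 / 1412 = 783.79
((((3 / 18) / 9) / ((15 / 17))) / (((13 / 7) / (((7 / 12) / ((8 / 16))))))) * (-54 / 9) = -833 / 10530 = -0.08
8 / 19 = 0.42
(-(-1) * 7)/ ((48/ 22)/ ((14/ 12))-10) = -0.86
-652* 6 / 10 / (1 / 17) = -33252 / 5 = -6650.40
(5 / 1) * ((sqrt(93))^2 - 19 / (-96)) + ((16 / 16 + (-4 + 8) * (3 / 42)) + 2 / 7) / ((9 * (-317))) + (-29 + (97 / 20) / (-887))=1238535665429 / 2834284320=436.98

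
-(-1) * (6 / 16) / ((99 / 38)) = 19 / 132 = 0.14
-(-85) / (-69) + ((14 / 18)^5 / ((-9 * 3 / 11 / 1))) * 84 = -134118283 / 12223143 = -10.97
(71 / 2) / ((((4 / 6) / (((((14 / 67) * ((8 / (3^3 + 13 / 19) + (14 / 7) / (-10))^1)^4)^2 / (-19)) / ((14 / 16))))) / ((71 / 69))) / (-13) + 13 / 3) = 128864997812938918062168 / 17540301952012138323301458838061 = 0.00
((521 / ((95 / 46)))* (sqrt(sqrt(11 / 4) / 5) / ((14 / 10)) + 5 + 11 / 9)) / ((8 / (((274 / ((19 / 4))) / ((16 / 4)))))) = 1641671* sqrt(10)* 11^(1 / 4) / 50540 + 45966788 / 16245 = 3016.66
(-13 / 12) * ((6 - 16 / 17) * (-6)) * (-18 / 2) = -5031 / 17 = -295.94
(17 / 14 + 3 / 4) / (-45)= -11 / 252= -0.04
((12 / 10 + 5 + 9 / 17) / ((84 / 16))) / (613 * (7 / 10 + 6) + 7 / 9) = 0.00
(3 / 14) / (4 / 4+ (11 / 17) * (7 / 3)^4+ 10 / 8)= 8262 / 826259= 0.01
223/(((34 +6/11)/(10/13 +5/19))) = 125103/18772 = 6.66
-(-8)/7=8/7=1.14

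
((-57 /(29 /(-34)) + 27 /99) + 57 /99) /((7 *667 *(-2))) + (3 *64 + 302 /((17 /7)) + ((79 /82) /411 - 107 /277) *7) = 74140493459386555 /236373573919098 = 313.66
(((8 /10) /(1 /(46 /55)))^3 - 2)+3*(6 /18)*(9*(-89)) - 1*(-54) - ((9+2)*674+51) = -170819301746 /20796875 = -8213.70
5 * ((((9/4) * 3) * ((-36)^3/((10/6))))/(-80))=59049/5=11809.80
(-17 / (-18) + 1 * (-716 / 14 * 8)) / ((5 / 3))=-51433 / 210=-244.92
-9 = -9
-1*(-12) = 12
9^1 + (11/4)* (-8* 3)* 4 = -255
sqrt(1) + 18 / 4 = 11 / 2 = 5.50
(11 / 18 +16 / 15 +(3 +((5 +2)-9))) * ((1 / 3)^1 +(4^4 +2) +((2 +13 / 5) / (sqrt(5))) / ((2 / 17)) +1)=94231 * sqrt(5) / 4500 +93749 / 135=741.26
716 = 716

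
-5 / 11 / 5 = -1 / 11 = -0.09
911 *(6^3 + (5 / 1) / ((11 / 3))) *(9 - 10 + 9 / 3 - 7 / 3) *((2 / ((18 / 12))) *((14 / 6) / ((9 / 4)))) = -81319504 / 891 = -91267.68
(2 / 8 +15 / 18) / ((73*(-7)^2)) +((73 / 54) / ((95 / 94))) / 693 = 8113349 / 3633301980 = 0.00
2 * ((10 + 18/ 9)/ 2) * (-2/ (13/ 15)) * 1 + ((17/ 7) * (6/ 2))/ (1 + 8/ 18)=-2061/ 91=-22.65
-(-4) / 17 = 4 / 17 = 0.24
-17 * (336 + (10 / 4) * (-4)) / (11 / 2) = -11084 / 11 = -1007.64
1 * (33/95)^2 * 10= 1.21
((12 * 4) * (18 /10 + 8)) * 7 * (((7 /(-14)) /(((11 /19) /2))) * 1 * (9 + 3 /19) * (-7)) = 20053152 /55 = 364602.76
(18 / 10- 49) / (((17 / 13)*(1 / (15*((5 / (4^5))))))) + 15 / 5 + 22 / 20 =31691 / 21760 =1.46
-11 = -11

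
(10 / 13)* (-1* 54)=-540 / 13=-41.54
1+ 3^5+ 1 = 245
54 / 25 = 2.16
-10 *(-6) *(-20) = -1200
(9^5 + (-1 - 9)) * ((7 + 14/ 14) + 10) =1062702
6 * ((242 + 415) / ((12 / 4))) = 1314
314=314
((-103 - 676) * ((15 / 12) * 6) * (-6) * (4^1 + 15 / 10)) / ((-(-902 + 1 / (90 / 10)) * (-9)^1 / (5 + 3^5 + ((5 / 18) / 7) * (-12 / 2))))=-668767605 / 113638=-5885.07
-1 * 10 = -10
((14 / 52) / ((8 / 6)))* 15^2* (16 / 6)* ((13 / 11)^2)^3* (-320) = -187131672000 / 1771561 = -105630.95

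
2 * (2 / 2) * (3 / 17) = 6 / 17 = 0.35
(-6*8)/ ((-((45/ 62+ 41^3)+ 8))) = 2976/ 4273643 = 0.00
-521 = -521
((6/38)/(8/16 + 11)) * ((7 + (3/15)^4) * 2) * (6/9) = 0.13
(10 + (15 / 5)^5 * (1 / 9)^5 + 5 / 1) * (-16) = -58336 / 243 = -240.07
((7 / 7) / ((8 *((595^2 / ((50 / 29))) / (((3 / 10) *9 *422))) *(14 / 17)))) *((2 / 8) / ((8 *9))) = 633 / 216446720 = 0.00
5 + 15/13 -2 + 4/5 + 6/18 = 1031/195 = 5.29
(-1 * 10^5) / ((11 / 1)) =-100000 / 11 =-9090.91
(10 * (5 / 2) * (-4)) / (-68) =25 / 17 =1.47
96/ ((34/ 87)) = 4176/ 17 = 245.65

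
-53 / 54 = -0.98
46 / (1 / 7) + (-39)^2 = 1843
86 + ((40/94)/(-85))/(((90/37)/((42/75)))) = 77302214/898875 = 86.00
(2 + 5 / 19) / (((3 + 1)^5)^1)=43 / 19456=0.00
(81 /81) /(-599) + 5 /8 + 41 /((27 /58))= 88.70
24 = 24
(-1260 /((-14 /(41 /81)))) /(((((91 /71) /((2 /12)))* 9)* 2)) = 14555 /44226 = 0.33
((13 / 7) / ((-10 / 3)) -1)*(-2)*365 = 7957 / 7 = 1136.71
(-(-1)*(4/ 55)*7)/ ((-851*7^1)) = -4/ 46805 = -0.00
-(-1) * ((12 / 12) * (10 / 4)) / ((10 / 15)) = 15 / 4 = 3.75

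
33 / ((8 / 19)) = 627 / 8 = 78.38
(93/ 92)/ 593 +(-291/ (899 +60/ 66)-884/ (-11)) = 475493217457/ 5940548284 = 80.04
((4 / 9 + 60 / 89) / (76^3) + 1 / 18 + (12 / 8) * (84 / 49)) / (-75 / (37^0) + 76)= 22451053 / 8546314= 2.63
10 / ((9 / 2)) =20 / 9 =2.22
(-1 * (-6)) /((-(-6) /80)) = 80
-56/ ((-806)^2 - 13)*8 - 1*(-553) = 359241071/ 649623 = 553.00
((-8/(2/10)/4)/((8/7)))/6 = -35/24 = -1.46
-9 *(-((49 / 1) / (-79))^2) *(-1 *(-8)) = 172872 / 6241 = 27.70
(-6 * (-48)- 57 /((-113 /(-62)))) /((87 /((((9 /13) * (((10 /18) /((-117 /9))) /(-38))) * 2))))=48350 /10522447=0.00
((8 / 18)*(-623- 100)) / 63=-964 / 189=-5.10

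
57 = 57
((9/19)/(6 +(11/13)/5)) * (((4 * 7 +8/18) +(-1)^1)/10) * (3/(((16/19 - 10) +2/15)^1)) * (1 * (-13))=1878435/2062744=0.91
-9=-9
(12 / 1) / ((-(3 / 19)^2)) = -1444 / 3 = -481.33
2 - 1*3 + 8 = 7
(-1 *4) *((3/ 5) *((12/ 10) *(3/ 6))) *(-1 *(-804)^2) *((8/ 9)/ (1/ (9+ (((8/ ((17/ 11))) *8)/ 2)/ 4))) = 4985160192/ 425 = 11729788.69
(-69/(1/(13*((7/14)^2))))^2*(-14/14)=-804609/16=-50288.06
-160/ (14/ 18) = -1440/ 7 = -205.71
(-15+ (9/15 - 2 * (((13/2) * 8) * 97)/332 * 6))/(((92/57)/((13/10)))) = -15123069/95450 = -158.44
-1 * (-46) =46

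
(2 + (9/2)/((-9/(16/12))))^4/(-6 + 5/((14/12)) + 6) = 896/1215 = 0.74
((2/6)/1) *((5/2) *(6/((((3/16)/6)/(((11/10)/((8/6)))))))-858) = -154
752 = 752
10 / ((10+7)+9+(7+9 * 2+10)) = 10 / 61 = 0.16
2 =2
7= 7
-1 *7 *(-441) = 3087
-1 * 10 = -10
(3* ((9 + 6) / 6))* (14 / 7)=15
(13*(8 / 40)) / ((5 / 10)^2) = 52 / 5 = 10.40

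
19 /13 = 1.46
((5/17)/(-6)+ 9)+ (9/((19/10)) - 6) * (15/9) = 13267/1938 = 6.85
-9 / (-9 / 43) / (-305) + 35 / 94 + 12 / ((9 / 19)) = 25.56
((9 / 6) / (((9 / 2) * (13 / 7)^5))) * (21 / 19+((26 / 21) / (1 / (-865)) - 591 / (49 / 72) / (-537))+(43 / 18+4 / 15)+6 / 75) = -16.08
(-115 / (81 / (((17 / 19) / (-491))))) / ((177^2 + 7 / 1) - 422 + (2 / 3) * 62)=1955 / 23391366678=0.00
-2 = -2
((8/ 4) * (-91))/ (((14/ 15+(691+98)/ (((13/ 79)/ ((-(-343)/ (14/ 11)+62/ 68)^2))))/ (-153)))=1569261330/ 19758062833283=0.00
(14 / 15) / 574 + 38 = 23371 / 615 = 38.00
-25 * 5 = -125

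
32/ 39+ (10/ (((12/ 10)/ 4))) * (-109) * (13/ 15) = -368324/ 117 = -3148.07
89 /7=12.71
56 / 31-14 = -378 / 31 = -12.19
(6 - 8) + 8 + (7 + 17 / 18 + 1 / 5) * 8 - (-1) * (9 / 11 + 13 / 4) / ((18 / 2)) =47261 / 660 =71.61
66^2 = 4356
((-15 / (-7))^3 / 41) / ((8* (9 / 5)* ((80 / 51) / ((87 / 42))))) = 554625 / 25200896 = 0.02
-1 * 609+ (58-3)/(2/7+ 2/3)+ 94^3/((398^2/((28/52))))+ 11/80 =-22581308597/41185040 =-548.29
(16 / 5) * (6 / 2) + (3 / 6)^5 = 9.63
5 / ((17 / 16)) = 80 / 17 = 4.71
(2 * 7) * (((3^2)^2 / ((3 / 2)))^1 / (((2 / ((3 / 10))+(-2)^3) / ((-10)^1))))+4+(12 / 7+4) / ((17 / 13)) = 675726 / 119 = 5678.37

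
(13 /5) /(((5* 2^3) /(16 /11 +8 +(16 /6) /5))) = 2678 /4125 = 0.65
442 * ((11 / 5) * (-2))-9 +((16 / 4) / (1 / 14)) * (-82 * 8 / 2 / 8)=-21249 / 5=-4249.80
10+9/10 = 109/10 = 10.90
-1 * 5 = -5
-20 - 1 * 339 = -359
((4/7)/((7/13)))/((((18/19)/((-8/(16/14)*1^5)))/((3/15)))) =-494/315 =-1.57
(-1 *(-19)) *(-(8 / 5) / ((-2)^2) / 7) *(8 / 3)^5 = -146.41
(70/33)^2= 4900/1089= 4.50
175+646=821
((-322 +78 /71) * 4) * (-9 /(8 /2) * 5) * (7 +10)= 17429760 /71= 245489.58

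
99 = 99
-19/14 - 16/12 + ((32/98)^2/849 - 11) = -18604721/1358966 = -13.69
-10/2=-5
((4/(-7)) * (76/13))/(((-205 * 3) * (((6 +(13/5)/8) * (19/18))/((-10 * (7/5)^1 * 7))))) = -10752/134849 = -0.08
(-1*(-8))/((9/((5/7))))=40/63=0.63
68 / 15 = 4.53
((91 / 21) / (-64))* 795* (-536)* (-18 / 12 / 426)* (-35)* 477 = 3853456425 / 2272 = 1696063.57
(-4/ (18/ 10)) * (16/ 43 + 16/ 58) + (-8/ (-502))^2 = -1017916592/ 707060223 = -1.44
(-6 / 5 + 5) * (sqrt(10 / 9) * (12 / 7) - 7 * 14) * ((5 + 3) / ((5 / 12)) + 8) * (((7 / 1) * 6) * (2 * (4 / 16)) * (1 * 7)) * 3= -111675312 / 25 + 651168 * sqrt(10) / 25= -4384645.52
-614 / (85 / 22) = -13508 / 85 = -158.92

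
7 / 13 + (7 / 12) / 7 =97 / 156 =0.62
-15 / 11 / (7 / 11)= -15 / 7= -2.14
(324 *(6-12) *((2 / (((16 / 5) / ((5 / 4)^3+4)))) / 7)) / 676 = -462915 / 302848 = -1.53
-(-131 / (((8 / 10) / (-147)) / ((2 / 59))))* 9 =-866565 / 118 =-7343.77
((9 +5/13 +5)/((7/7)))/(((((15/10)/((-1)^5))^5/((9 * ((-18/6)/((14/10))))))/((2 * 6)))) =119680/273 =438.39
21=21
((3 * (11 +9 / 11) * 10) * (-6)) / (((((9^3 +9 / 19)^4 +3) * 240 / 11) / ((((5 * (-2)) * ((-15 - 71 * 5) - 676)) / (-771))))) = 44302623950 / 9483879874381597491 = 0.00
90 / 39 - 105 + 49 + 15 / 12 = -2727 / 52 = -52.44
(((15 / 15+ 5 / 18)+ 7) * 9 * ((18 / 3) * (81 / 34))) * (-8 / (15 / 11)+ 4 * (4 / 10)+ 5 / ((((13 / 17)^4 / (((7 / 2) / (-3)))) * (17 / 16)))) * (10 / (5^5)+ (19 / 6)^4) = -13207735821518579 / 6069212500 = -2176186.09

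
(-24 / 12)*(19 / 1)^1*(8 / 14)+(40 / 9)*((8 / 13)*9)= 2.90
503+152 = 655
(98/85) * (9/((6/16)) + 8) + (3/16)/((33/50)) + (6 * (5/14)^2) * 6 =41.77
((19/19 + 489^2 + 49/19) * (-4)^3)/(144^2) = -4543367/6156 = -738.04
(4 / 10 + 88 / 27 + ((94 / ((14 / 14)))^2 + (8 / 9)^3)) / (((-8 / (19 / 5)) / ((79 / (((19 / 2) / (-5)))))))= 1272813161 / 7290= 174597.14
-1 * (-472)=472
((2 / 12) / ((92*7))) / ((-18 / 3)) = -1 / 23184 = -0.00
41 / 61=0.67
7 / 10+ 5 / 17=169 / 170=0.99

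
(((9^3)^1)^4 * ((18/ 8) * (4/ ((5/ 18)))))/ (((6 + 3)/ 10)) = 10167463313316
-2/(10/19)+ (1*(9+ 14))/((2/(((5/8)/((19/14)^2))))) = 739/7220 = 0.10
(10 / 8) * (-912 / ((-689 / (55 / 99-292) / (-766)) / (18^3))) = 1484249520960 / 689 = 2154208303.28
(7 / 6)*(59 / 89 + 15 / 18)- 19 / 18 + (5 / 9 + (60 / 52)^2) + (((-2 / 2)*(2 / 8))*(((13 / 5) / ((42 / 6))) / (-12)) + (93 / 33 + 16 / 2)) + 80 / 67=815523712603 / 55869493680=14.60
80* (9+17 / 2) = 1400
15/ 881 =0.02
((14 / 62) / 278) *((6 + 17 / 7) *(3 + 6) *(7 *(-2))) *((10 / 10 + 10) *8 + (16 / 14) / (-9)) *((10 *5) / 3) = -16331200 / 12927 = -1263.34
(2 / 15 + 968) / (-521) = -14522 / 7815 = -1.86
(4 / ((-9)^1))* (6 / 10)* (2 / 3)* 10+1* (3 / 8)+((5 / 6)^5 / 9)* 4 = -1.22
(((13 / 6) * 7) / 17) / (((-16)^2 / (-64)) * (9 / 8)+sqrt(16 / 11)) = -3003 / 14059 -728 * sqrt(11) / 42177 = -0.27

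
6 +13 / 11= 79 / 11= 7.18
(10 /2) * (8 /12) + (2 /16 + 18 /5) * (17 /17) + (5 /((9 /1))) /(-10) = 2521 /360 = 7.00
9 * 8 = 72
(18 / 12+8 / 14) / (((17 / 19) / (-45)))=-24795 / 238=-104.18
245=245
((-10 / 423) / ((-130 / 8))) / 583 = 8 / 3205917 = 0.00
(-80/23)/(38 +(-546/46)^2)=-1840/94631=-0.02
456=456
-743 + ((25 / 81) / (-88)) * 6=-882709 / 1188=-743.02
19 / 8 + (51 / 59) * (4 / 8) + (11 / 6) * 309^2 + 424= 82824345 / 472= 175475.31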